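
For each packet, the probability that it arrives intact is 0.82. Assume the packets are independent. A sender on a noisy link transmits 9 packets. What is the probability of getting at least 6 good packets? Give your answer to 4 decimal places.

X ~ Binomial(9, 0.82); P(X ≥ 6) = Σ C(9,k) p^k (1−p)^(9−k) over k:
  k=6: C(9,6)·0.82^6·0.18^3 = 0.148929
  k=7: C(9,7)·0.82^7·0.18^2 = 0.290767
  k=8: C(9,8)·0.82^8·0.18^1 = 0.331151
  k=9: C(9,9)·0.82^9·0.18^0 = 0.167620
Total = 0.938466

0.9385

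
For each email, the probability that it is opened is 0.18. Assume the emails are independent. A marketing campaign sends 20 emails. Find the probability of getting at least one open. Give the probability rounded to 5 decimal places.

0.98111

P(at least one) = 1 − P(none) = 1 − (1 − 0.18)^20
= 1 − 0.0188920 = 0.9811080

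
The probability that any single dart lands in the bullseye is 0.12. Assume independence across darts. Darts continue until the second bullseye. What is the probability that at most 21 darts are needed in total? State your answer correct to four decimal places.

0.7363

Finishing within 21 darts ⇔ at least 2 successes in the first 21. With X ~ Binomial(21, 0.12), P(Y ≤ 21) = 1 − P(X ≤ 1).
  k=0: C(21,0)·0.12^0·0.88^21 = 0.068255
  k=1: C(21,1)·0.12^1·0.88^20 = 0.195458
1 − 0.263713 = 0.736287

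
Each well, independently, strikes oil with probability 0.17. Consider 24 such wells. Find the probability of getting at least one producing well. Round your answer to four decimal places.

P(at least one) = 1 − P(none) = 1 − (1 − 0.17)^24
= 1 − 0.011425 = 0.988575

0.9886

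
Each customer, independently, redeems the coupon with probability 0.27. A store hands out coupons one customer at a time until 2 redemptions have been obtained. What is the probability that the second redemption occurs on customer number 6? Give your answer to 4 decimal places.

0.1035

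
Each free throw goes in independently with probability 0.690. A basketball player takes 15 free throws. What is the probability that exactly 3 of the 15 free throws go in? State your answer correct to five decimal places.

X ~ Binomial(n=15, p=0.69).
P(X=3) = C(15,3) · p^3 · (1−p)^12
= 455 · 0.32851 · 7.8766e-07 = 0.0001177

0.00012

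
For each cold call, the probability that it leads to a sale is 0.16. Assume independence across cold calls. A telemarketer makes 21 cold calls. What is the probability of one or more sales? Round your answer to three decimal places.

0.974

P(at least one) = 1 − P(none) = 1 − (1 − 0.16)^21
= 1 − 0.02570 = 0.97430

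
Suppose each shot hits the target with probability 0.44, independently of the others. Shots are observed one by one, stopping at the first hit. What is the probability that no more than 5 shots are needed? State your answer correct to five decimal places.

Y = number of shots to the first success; geometric, p = 0.44.
P(Y ≤ 5) = 1 − (1−p)^5 = 1 − 0.0550732 = 0.9449268

0.94493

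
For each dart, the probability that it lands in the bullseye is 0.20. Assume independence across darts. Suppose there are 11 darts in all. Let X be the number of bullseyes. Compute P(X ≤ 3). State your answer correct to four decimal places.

X ~ Binomial(11, 0.20); P(X ≤ 3) = Σ C(11,k) p^k (1−p)^(11−k) over k:
  k=0: C(11,0)·0.20^0·0.80^11 = 0.085899
  k=1: C(11,1)·0.20^1·0.80^10 = 0.236223
  k=2: C(11,2)·0.20^2·0.80^9 = 0.295279
  k=3: C(11,3)·0.20^3·0.80^8 = 0.221459
Total = 0.838861

0.8389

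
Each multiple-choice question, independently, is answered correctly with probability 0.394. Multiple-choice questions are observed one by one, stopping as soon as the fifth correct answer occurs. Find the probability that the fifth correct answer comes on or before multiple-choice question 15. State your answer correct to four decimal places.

0.7685

Finishing within 15 multiple-choice questions ⇔ at least 5 successes in the first 15. With X ~ Binomial(15, 0.394), P(Y ≤ 15) = 1 − P(X ≤ 4).
  k=0: C(15,0)·0.394^0·0.606^15 = 0.000546
  k=1: C(15,1)·0.394^1·0.606^14 = 0.005324
  k=2: C(15,2)·0.394^2·0.606^13 = 0.024228
  k=3: C(15,3)·0.394^3·0.606^12 = 0.068261
  k=4: C(15,4)·0.394^4·0.606^11 = 0.133142
1 − 0.231501 = 0.768499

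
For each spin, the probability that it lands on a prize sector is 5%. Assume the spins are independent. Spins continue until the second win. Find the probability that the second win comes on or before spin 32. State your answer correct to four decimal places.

0.4800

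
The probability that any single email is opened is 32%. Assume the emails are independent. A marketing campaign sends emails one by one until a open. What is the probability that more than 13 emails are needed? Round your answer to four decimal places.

0.0066

Y = number of emails to the first success; geometric, p = 0.32.
P(Y > 13) = P(first 13 all fail) = (1−p)^13 = 0.006647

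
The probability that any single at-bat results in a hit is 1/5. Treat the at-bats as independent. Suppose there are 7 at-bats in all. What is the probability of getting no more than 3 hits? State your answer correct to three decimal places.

0.967

X ~ Binomial(7, 0.20); P(X ≤ 3) = Σ C(7,k) p^k (1−p)^(7−k) over k:
  k=0: C(7,0)·0.20^0·0.80^7 = 0.20972
  k=1: C(7,1)·0.20^1·0.80^6 = 0.36700
  k=2: C(7,2)·0.20^2·0.80^5 = 0.27525
  k=3: C(7,3)·0.20^3·0.80^4 = 0.11469
Total = 0.96666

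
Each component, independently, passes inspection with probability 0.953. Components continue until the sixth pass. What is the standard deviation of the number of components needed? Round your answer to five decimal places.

0.55723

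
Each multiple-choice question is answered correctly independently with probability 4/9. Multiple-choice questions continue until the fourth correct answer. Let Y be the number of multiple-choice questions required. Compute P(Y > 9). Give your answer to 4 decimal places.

0.3743

Needing more than 9 multiple-choice questions ⇔ fewer than 4 successes in the first 9. With X ~ Binomial(9, 0.444444), P(Y > 9) = P(X ≤ 3).
  k=0: C(9,0)·0.444444^0·0.555556^9 = 0.005041
  k=1: C(9,1)·0.444444^1·0.555556^8 = 0.036298
  k=2: C(9,2)·0.444444^2·0.555556^7 = 0.116153
  k=3: C(9,3)·0.444444^3·0.555556^6 = 0.216819
P(X ≤ 3) = 0.374311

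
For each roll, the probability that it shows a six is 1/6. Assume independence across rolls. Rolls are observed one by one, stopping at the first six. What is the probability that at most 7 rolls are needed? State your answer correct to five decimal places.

0.72092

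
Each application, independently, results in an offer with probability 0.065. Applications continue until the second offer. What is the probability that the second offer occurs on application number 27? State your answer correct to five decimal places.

0.02047

Y = trial on which the second success occurs; negative binomial, r=2, p=0.065.
P(Y=27) = C(26,1) · p^2 · (1−p)^25
= 26 · 0.004225 · 0.18633 = 0.0204687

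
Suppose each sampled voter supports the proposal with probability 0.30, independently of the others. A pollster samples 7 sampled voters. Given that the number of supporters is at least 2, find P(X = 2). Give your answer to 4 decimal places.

0.4737

X ~ Binomial(7, 0.30). Want P(X=2 | X≥2) = P(X=2) / P(X≥2).
P(X=2) = C(7,2)·0.30^2·0.70^5 = 0.317652
P(X≥2) = 1 − 0.082354 − 0.247063 = 0.670583
Ratio = 0.317652 / 0.670583 = 0.473696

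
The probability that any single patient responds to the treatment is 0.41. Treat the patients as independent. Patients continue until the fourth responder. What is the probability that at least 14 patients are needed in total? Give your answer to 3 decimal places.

0.151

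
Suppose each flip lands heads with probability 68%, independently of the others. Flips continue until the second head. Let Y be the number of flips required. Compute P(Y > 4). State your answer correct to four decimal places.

Needing more than 4 flips ⇔ fewer than 2 successes in the first 4. With X ~ Binomial(4, 0.68), P(Y > 4) = P(X ≤ 1).
  k=0: C(4,0)·0.68^0·0.32^4 = 0.010486
  k=1: C(4,1)·0.68^1·0.32^3 = 0.089129
P(X ≤ 1) = 0.099615

0.0996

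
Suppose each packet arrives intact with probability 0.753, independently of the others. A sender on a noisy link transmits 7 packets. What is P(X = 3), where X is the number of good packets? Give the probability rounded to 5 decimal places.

0.05562

X ~ Binomial(n=7, p=0.753).
P(X=3) = C(7,3) · p^3 · (1−p)^4
= 35 · 0.42696 · 0.0037221 = 0.0556213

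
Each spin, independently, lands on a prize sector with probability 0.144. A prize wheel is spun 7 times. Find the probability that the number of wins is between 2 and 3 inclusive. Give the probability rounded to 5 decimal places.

0.25624

X ~ Binomial(7, 0.144); P(2 ≤ X ≤ 3) = Σ C(7,k) p^k (1−p)^(7−k) over k:
  k=2: C(7,2)·0.144^2·0.856^5 = 0.2001304
  k=3: C(7,3)·0.144^3·0.856^4 = 0.0561113
Total = 0.2562418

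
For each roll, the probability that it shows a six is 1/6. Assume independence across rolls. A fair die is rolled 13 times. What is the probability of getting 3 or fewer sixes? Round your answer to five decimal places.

X ~ Binomial(13, 0.166667); P(X ≤ 3) = Σ C(13,k) p^k (1−p)^(13−k) over k:
  k=0: C(13,0)·0.166667^0·0.833333^13 = 0.0934639
  k=1: C(13,1)·0.166667^1·0.833333^12 = 0.2430061
  k=2: C(13,2)·0.166667^2·0.833333^11 = 0.2916073
  k=3: C(13,3)·0.166667^3·0.833333^10 = 0.2138454
Total = 0.8419226

0.84192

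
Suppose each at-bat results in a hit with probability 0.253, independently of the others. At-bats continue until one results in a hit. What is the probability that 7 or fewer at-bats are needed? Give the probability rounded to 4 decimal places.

0.8702

Y = number of at-bats to the first success; geometric, p = 0.253.
P(Y ≤ 7) = 1 − (1−p)^7 = 1 − 0.129791 = 0.870209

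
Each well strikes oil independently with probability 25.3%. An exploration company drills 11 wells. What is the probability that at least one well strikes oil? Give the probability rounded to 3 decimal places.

P(at least one) = 1 − P(none) = 1 − (1 − 0.253)^11
= 1 − 0.04041 = 0.95959

0.960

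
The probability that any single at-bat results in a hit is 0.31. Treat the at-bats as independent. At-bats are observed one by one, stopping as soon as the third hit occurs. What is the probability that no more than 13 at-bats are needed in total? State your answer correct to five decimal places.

0.81851

Finishing within 13 at-bats ⇔ at least 3 successes in the first 13. With X ~ Binomial(13, 0.31), P(Y ≤ 13) = 1 − P(X ≤ 2).
  k=0: C(13,0)·0.31^0·0.69^13 = 0.0080360
  k=1: C(13,1)·0.31^1·0.69^12 = 0.0469347
  k=2: C(13,2)·0.31^2·0.69^11 = 0.1265197
1 − 0.1814903 = 0.8185097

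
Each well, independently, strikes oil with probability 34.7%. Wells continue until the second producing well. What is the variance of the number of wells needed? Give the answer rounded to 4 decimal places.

Y = total wells until the second success; negative binomial with r=2, p=0.347.
Var(Y) = r(1−p)/p² = 2·0.653 / 0.347² = 10.846365

10.8464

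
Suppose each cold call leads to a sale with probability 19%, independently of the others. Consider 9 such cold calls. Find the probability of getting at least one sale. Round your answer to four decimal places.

0.8499

P(at least one) = 1 − P(none) = 1 − (1 − 0.19)^9
= 1 − 0.150095 = 0.849905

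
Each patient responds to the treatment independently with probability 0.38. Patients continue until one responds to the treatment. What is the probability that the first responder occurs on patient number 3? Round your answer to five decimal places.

0.14607

Geometric (trials to first success), p = 0.38.
P(Y = 3) = (1−p)^2 · p = 0.3844 · 0.38 = 0.1460720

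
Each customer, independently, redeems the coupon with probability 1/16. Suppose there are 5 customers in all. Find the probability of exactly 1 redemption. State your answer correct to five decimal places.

0.24140

X ~ Binomial(n=5, p=0.0625).
P(X=1) = C(5,1) · p^1 · (1−p)^4
= 5 · 0.0625 · 0.77248 = 0.2413988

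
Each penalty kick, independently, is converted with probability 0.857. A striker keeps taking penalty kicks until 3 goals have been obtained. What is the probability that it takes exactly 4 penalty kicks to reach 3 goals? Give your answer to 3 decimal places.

Y = trial on which the third success occurs; negative binomial, r=3, p=0.857.
P(Y=4) = C(3,2) · p^3 · (1−p)^1
= 3 · 0.62942 · 0.143 = 0.27002

0.270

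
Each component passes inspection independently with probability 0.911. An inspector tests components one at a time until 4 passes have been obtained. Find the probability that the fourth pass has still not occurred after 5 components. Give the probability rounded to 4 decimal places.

Needing more than 5 components ⇔ fewer than 4 successes in the first 5. With X ~ Binomial(5, 0.911), P(Y > 5) = P(X ≤ 3).
  k=0: C(5,0)·0.911^0·0.089^5 = 0.000006
  k=1: C(5,1)·0.911^1·0.089^4 = 0.000286
  k=2: C(5,2)·0.911^2·0.089^3 = 0.005851
  k=3: C(5,3)·0.911^3·0.089^2 = 0.059887
P(X ≤ 3) = 0.066029

0.0660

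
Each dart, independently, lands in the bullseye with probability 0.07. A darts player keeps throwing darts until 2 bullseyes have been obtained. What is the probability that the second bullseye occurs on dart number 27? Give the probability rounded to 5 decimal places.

0.02076

Y = trial on which the second success occurs; negative binomial, r=2, p=0.07.
P(Y=27) = C(26,1) · p^2 · (1−p)^25
= 26 · 0.0049 · 0.16296 = 0.0207608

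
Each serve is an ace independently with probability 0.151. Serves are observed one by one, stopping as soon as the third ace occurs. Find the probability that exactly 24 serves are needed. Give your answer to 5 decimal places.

Y = trial on which the third success occurs; negative binomial, r=3, p=0.151.
P(Y=24) = C(23,2) · p^3 · (1−p)^21
= 253 · 0.003443 · 0.032141 = 0.0279971

0.02800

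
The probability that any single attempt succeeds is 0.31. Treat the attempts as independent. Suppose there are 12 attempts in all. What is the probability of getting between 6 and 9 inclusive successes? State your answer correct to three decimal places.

0.134

X ~ Binomial(12, 0.31); P(6 ≤ X ≤ 9) = Σ C(12,k) p^k (1−p)^(12−k) over k:
  k=6: C(12,6)·0.31^6·0.69^6 = 0.08850
  k=7: C(12,7)·0.31^7·0.69^5 = 0.03408
  k=8: C(12,8)·0.31^8·0.69^4 = 0.00957
  k=9: C(12,9)·0.31^9·0.69^3 = 0.00191
Total = 0.13406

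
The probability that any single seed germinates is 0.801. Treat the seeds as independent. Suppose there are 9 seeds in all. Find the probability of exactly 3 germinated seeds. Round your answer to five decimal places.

0.00268

X ~ Binomial(n=9, p=0.801).
P(X=3) = C(9,3) · p^3 · (1−p)^6
= 84 · 0.51392 · 6.2104e-05 = 0.0026810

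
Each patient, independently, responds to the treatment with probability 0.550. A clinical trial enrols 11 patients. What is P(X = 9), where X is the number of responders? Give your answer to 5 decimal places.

0.05129

X ~ Binomial(n=11, p=0.55).
P(X=9) = C(11,9) · p^9 · (1−p)^2
= 55 · 0.0046054 · 0.2025 = 0.0512923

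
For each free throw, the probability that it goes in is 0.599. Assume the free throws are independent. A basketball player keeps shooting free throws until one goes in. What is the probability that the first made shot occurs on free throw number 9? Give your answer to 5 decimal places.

Geometric (trials to first success), p = 0.599.
P(Y = 9) = (1−p)^8 · p = 0.00066858 · 0.599 = 0.0004005

0.00040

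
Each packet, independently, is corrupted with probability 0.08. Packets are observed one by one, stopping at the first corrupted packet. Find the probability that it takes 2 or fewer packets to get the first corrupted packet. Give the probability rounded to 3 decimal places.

Y = number of packets to the first success; geometric, p = 0.08.
P(Y ≤ 2) = 1 − (1−p)^2 = 1 − 0.84640 = 0.15360

0.154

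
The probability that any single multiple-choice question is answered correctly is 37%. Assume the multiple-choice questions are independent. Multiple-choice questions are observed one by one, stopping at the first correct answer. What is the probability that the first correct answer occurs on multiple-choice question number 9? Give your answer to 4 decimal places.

0.0092

Geometric (trials to first success), p = 0.37.
P(Y = 9) = (1−p)^8 · p = 0.024816 · 0.37 = 0.009182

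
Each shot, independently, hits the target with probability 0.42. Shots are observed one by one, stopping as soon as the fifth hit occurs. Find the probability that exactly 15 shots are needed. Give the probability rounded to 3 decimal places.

0.056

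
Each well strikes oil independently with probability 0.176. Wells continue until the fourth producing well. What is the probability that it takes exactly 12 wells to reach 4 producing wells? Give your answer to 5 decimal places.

Y = trial on which the fourth success occurs; negative binomial, r=4, p=0.176.
P(Y=12) = C(11,3) · p^4 · (1−p)^8
= 165 · 0.00095951 · 0.21253 = 0.0336475

0.03365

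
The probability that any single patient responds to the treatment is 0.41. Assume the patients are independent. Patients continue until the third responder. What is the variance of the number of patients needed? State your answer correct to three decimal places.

Y = total patients until the third success; negative binomial with r=3, p=0.41.
Var(Y) = r(1−p)/p² = 3·0.59 / 0.41² = 10.52945

10.529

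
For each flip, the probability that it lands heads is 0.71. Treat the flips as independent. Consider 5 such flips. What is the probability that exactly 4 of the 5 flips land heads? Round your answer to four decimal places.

0.3685

X ~ Binomial(n=5, p=0.71).
P(X=4) = C(5,4) · p^4 · (1−p)^1
= 5 · 0.25412 · 0.29 = 0.368469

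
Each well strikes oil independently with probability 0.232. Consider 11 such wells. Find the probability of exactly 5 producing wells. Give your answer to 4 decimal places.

X ~ Binomial(n=11, p=0.232).
P(X=5) = C(11,5) · p^5 · (1−p)^6
= 462 · 0.00067211 · 0.2052 = 0.063716

0.0637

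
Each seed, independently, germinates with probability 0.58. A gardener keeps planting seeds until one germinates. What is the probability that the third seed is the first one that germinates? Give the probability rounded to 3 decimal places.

Geometric (trials to first success), p = 0.58.
P(Y = 3) = (1−p)^2 · p = 0.1764 · 0.58 = 0.10231

0.102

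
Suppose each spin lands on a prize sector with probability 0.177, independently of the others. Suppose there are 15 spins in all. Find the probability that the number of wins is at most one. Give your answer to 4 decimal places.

0.2275

X ~ Binomial(15, 0.177); P(X ≤ 1) = Σ C(15,k) p^k (1−p)^(15−k) over k:
  k=0: C(15,0)·0.177^0·0.823^15 = 0.053827
  k=1: C(15,1)·0.177^1·0.823^14 = 0.173645
Total = 0.227472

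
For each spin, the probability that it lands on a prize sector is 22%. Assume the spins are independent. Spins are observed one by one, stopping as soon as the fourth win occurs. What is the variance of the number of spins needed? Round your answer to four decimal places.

64.4628

Y = total spins until the fourth success; negative binomial with r=4, p=0.22.
Var(Y) = r(1−p)/p² = 4·0.78 / 0.22² = 64.462810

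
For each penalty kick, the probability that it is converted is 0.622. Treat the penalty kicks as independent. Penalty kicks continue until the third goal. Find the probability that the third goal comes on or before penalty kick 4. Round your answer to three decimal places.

0.514

Finishing within 4 penalty kicks ⇔ at least 3 successes in the first 4. With X ~ Binomial(4, 0.622), P(Y ≤ 4) = 1 − P(X ≤ 2).
  k=0: C(4,0)·0.622^0·0.378^4 = 0.02042
  k=1: C(4,1)·0.622^1·0.378^3 = 0.13438
  k=2: C(4,2)·0.622^2·0.378^2 = 0.33168
1 − 0.48647 = 0.51353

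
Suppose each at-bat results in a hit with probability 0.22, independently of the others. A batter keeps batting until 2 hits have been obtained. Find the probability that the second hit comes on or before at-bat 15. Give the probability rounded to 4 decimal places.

Finishing within 15 at-bats ⇔ at least 2 successes in the first 15. With X ~ Binomial(15, 0.22), P(Y ≤ 15) = 1 − P(X ≤ 1).
  k=0: C(15,0)·0.22^0·0.78^15 = 0.024067
  k=1: C(15,1)·0.22^1·0.78^14 = 0.101821
1 − 0.125888 = 0.874112

0.8741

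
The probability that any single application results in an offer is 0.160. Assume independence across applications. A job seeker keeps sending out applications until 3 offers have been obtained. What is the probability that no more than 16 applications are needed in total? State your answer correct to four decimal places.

Finishing within 16 applications ⇔ at least 3 successes in the first 16. With X ~ Binomial(16, 0.16), P(Y ≤ 16) = 1 − P(X ≤ 2).
  k=0: C(16,0)·0.16^0·0.84^16 = 0.061442
  k=1: C(16,1)·0.16^1·0.84^15 = 0.187253
  k=2: C(16,2)·0.16^2·0.84^14 = 0.267505
1 − 0.516200 = 0.483800

0.4838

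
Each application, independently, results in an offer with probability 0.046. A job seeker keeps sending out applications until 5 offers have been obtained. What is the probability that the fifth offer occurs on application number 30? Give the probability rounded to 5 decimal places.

0.00151

Y = trial on which the fifth success occurs; negative binomial, r=5, p=0.046.
P(Y=30) = C(29,4) · p^5 · (1−p)^25
= 23751 · 2.0596e-07 · 0.30811 = 0.0015072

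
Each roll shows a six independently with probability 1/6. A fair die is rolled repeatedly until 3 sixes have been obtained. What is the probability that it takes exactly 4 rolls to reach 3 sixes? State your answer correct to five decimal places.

0.01157

Y = trial on which the third success occurs; negative binomial, r=3, p=0.166667.
P(Y=4) = C(3,2) · p^3 · (1−p)^1
= 3 · 0.0046296 · 0.83333 = 0.0115741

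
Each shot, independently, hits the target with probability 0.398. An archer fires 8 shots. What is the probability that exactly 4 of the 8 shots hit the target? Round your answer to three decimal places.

0.231

X ~ Binomial(n=8, p=0.398).
P(X=4) = C(8,4) · p^4 · (1−p)^4
= 70 · 0.025092 · 0.13134 = 0.23068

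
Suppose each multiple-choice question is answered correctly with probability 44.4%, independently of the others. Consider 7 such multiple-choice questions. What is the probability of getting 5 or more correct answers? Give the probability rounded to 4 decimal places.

X ~ Binomial(7, 0.444); P(X ≥ 5) = Σ C(7,k) p^k (1−p)^(7−k) over k:
  k=5: C(7,5)·0.444^5·0.556^2 = 0.112017
  k=6: C(7,6)·0.444^6·0.556^1 = 0.029817
  k=7: C(7,7)·0.444^7·0.556^0 = 0.003402
Total = 0.145236

0.1452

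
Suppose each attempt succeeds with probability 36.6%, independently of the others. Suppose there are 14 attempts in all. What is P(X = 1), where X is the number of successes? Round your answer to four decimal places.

0.0137

X ~ Binomial(n=14, p=0.366).
P(X=1) = C(14,1) · p^1 · (1−p)^13
= 14 · 0.366 · 0.002674 = 0.013702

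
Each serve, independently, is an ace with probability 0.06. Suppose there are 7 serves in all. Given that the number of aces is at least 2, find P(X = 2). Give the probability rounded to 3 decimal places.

X ~ Binomial(7, 0.06). Want P(X=2 | X≥2) = P(X=2) / P(X≥2).
P(X=2) = C(7,2)·0.06^2·0.94^5 = 0.05548
P(X≥2) = 1 − 0.64848 − 0.28975 = 0.06178
Ratio = 0.05548 / 0.06178 = 0.89812

0.898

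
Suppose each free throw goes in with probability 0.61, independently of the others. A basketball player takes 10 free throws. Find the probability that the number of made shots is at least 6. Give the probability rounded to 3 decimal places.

0.658

X ~ Binomial(10, 0.61); P(X ≥ 6) = Σ C(10,k) p^k (1−p)^(10−k) over k:
  k=6: C(10,6)·0.61^6·0.39^4 = 0.25030
  k=7: C(10,7)·0.61^7·0.39^3 = 0.22371
  k=8: C(10,8)·0.61^8·0.39^2 = 0.13121
  k=9: C(10,9)·0.61^9·0.39^1 = 0.04561
  k=10: C(10,10)·0.61^10·0.39^0 = 0.00713
Total = 0.65796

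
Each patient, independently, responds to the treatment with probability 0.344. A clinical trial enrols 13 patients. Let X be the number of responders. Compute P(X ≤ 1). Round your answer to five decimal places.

0.03257

X ~ Binomial(13, 0.344); P(X ≤ 1) = Σ C(13,k) p^k (1−p)^(13−k) over k:
  k=0: C(13,0)·0.344^0·0.656^13 = 0.0041663
  k=1: C(13,1)·0.344^1·0.656^12 = 0.0284019
Total = 0.0325682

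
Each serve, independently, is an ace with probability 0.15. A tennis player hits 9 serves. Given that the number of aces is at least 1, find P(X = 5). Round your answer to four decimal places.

0.0065

X ~ Binomial(9, 0.15). Want P(X=5 | X≥1) = P(X=5) / P(X≥1).
P(X=5) = C(9,5)·0.15^5·0.85^4 = 0.004995
P(X≥1) = 1 − 0.231617 = 0.768383
Ratio = 0.004995 / 0.768383 = 0.006500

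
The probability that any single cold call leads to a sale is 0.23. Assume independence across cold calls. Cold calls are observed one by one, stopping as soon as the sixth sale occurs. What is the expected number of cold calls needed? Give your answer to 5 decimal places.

Y = total cold calls until the sixth success; negative binomial with r=6, p=0.23.
E[Y] = r / p = 6 / 0.23 = 26.0869565

26.08696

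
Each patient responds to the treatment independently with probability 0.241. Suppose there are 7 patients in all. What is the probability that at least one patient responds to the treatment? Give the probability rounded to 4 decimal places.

P(at least one) = 1 − P(none) = 1 − (1 − 0.241)^7
= 1 − 0.145108 = 0.854892

0.8549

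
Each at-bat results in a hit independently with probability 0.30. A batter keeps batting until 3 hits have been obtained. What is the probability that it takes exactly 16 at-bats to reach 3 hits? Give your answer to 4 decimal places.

Y = trial on which the third success occurs; negative binomial, r=3, p=0.30.
P(Y=16) = C(15,2) · p^3 · (1−p)^13
= 105 · 0.027 · 0.0096889 = 0.027468

0.0275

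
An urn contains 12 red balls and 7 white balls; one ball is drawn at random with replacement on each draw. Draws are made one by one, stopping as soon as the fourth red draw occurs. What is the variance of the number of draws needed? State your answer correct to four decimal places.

3.6944

Y = total draws until the fourth success; negative binomial with r=4, p=0.631579.
Var(Y) = r(1−p)/p² = 4·0.368421 / 0.631579² = 3.694444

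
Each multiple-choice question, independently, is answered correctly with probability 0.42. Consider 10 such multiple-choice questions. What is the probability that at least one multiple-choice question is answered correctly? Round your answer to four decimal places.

P(at least one) = 1 − P(none) = 1 − (1 − 0.42)^10
= 1 − 0.004308 = 0.995692

0.9957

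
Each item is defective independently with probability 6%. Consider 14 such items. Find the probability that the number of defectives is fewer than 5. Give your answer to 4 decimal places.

0.9990

X ~ Binomial(14, 0.06); P(X ≤ 4) = Σ C(14,k) p^k (1−p)^(14−k) over k:
  k=0: C(14,0)·0.06^0·0.94^14 = 0.420523
  k=1: C(14,1)·0.06^1·0.94^13 = 0.375787
  k=2: C(14,2)·0.06^2·0.94^12 = 0.155911
  k=3: C(14,3)·0.06^3·0.94^11 = 0.039807
  k=4: C(14,4)·0.06^4·0.94^10 = 0.006987
Total = 0.999016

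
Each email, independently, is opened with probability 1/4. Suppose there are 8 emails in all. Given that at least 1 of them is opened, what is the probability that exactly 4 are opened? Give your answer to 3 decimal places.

0.096

X ~ Binomial(8, 0.25). Want P(X=4 | X≥1) = P(X=4) / P(X≥1).
P(X=4) = C(8,4)·0.25^4·0.75^4 = 0.08652
P(X≥1) = 1 − 0.10011 = 0.89989
Ratio = 0.08652 / 0.89989 = 0.09614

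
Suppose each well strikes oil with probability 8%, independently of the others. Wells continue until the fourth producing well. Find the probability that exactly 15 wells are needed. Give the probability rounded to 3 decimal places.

Y = trial on which the fourth success occurs; negative binomial, r=4, p=0.08.
P(Y=15) = C(14,3) · p^4 · (1−p)^11
= 364 · 4.096e-05 · 0.39964 = 0.00596

0.006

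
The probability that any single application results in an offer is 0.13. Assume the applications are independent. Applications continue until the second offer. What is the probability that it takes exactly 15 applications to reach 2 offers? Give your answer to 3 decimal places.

Y = trial on which the second success occurs; negative binomial, r=2, p=0.13.
P(Y=15) = C(14,1) · p^2 · (1−p)^13
= 14 · 0.0169 · 0.16359 = 0.03870

0.039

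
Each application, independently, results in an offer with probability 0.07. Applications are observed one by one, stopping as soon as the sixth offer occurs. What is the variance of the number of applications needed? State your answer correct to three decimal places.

Y = total applications until the sixth success; negative binomial with r=6, p=0.07.
Var(Y) = r(1−p)/p² = 6·0.93 / 0.07² = 1138.77551

1138.776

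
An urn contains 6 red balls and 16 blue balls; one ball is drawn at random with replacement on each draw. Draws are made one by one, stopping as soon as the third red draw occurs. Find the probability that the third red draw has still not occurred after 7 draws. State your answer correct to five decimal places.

0.70792

Needing more than 7 draws ⇔ fewer than 3 successes in the first 7. With X ~ Binomial(7, 0.272727), P(Y > 7) = P(X ≤ 2).
  k=0: C(7,0)·0.272727^0·0.727273^7 = 0.1076171
  k=1: C(7,1)·0.272727^1·0.727273^6 = 0.2824948
  k=2: C(7,2)·0.272727^2·0.727273^5 = 0.3178066
P(X ≤ 2) = 0.7079185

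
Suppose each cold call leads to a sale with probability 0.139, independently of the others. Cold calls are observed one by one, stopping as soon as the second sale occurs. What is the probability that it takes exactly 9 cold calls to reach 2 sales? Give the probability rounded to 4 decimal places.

0.0542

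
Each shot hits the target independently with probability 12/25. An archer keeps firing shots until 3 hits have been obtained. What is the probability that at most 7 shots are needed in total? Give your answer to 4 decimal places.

0.7393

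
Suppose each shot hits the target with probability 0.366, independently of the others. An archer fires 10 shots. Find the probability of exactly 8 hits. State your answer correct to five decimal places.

X ~ Binomial(n=10, p=0.366).
P(X=8) = C(10,8) · p^8 · (1−p)^2
= 45 · 0.00032199 · 0.40196 = 0.0058242

0.00582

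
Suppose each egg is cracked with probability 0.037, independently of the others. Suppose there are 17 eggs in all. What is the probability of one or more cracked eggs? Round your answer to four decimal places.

P(at least one) = 1 − P(none) = 1 − (1 − 0.037)^17
= 1 − 0.526801 = 0.473199

0.4732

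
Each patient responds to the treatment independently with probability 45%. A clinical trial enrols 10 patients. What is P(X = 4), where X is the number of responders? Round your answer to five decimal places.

X ~ Binomial(n=10, p=0.45).
P(X=4) = C(10,4) · p^4 · (1−p)^6
= 210 · 0.041006 · 0.027681 = 0.2383666

0.23837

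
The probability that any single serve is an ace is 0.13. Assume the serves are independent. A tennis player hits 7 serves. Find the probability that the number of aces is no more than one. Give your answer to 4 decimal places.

X ~ Binomial(7, 0.13); P(X ≤ 1) = Σ C(7,k) p^k (1−p)^(7−k) over k:
  k=0: C(7,0)·0.13^0·0.87^7 = 0.377255
  k=1: C(7,1)·0.13^1·0.87^6 = 0.394600
Total = 0.771855

0.7719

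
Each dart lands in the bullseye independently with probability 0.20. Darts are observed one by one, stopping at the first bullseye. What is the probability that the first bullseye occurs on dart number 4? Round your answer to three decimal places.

0.102

Geometric (trials to first success), p = 0.20.
P(Y = 4) = (1−p)^3 · p = 0.512 · 0.20 = 0.10240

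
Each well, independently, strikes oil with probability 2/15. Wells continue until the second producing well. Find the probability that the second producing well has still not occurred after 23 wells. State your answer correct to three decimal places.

Needing more than 23 wells ⇔ fewer than 2 successes in the first 23. With X ~ Binomial(23, 0.133333), P(Y > 23) = P(X ≤ 1).
  k=0: C(23,0)·0.133333^0·0.866667^23 = 0.03720
  k=1: C(23,1)·0.133333^1·0.866667^22 = 0.13165
P(X ≤ 1) = 0.16885

0.169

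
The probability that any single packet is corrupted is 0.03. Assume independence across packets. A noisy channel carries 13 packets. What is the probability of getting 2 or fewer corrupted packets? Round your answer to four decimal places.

0.9938

X ~ Binomial(13, 0.03); P(X ≤ 2) = Σ C(13,k) p^k (1−p)^(13−k) over k:
  k=0: C(13,0)·0.03^0·0.97^13 = 0.673027
  k=1: C(13,1)·0.03^1·0.97^12 = 0.270599
  k=2: C(13,2)·0.03^2·0.97^11 = 0.050214
Total = 0.993840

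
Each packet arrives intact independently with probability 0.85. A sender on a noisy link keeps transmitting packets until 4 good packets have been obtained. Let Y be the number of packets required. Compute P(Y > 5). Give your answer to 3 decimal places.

Needing more than 5 packets ⇔ fewer than 4 successes in the first 5. With X ~ Binomial(5, 0.85), P(Y > 5) = P(X ≤ 3).
  k=0: C(5,0)·0.85^0·0.15^5 = 0.00008
  k=1: C(5,1)·0.85^1·0.15^4 = 0.00215
  k=2: C(5,2)·0.85^2·0.15^3 = 0.02438
  k=3: C(5,3)·0.85^3·0.15^2 = 0.13818
P(X ≤ 3) = 0.16479

0.165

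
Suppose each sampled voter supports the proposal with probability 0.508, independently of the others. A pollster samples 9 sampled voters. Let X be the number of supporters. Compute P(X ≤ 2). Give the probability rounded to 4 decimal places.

X ~ Binomial(9, 0.508); P(X ≤ 2) = Σ C(9,k) p^k (1−p)^(9−k) over k:
  k=0: C(9,0)·0.508^0·0.492^9 = 0.001689
  k=1: C(9,1)·0.508^1·0.492^8 = 0.015697
  k=2: C(9,2)·0.508^2·0.492^7 = 0.064831
Total = 0.082218

0.0822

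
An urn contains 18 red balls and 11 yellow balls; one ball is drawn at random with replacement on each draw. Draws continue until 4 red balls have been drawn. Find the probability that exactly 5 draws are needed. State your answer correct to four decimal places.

0.2252

Y = trial on which the fourth success occurs; negative binomial, r=4, p=0.620690.
P(Y=5) = C(4,3) · p^4 · (1−p)^1
= 4 · 0.14842 · 0.37931 = 0.225192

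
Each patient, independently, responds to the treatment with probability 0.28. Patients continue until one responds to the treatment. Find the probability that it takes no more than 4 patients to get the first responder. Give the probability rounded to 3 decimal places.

Y = number of patients to the first success; geometric, p = 0.28.
P(Y ≤ 4) = 1 − (1−p)^4 = 1 − 0.26874 = 0.73126

0.731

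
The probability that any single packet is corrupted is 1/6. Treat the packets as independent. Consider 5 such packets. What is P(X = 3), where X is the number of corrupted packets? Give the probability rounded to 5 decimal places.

X ~ Binomial(n=5, p=0.166667).
P(X=3) = C(5,3) · p^3 · (1−p)^2
= 10 · 0.0046296 · 0.69444 = 0.0321502

0.03215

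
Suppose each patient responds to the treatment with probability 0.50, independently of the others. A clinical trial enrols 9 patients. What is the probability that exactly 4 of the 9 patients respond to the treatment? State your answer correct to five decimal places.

X ~ Binomial(n=9, p=0.50).
P(X=4) = C(9,4) · p^4 · (1−p)^5
= 126 · 0.0625 · 0.03125 = 0.2460938

0.24609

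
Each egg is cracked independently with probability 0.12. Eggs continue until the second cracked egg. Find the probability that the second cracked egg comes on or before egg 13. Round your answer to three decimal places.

0.474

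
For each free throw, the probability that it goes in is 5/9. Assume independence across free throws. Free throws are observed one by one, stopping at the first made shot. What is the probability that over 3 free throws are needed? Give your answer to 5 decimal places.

0.08779

Y = number of free throws to the first success; geometric, p = 0.555556.
P(Y > 3) = P(first 3 all fail) = (1−p)^3 = 0.0877915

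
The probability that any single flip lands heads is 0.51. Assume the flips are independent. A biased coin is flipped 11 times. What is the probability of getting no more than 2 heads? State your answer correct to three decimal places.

0.028

X ~ Binomial(11, 0.51); P(X ≤ 2) = Σ C(11,k) p^k (1−p)^(11−k) over k:
  k=0: C(11,0)·0.51^0·0.49^11 = 0.00039
  k=1: C(11,1)·0.51^1·0.49^10 = 0.00448
  k=2: C(11,2)·0.51^2·0.49^9 = 0.02330
Total = 0.02816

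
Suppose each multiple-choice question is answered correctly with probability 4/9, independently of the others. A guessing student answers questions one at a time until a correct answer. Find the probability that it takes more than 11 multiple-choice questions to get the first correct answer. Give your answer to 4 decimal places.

Y = number of multiple-choice questions to the first success; geometric, p = 0.444444.
P(Y > 11) = P(first 11 all fail) = (1−p)^11 = 0.001556

0.0016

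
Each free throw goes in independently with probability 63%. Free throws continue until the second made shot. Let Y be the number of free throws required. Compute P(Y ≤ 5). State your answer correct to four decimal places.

0.9340

Finishing within 5 free throws ⇔ at least 2 successes in the first 5. With X ~ Binomial(5, 0.63), P(Y ≤ 5) = 1 − P(X ≤ 1).
  k=0: C(5,0)·0.63^0·0.37^5 = 0.006934
  k=1: C(5,1)·0.63^1·0.37^4 = 0.059036
1 − 0.065970 = 0.934030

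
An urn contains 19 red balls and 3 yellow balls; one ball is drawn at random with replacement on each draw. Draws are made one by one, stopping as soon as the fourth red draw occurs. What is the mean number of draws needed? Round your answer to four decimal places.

4.6316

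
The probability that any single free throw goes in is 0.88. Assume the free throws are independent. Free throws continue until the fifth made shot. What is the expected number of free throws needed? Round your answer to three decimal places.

Y = total free throws until the fifth success; negative binomial with r=5, p=0.88.
E[Y] = r / p = 5 / 0.88 = 5.68182

5.682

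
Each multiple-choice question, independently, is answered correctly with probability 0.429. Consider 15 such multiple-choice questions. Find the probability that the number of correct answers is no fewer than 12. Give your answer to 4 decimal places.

0.0039

X ~ Binomial(15, 0.429); P(X ≥ 12) = Σ C(15,k) p^k (1−p)^(15−k) over k:
  k=12: C(15,12)·0.429^12·0.571^3 = 0.003292
  k=13: C(15,13)·0.429^13·0.571^2 = 0.000571
  k=14: C(15,14)·0.429^14·0.571^1 = 0.000061
  k=15: C(15,15)·0.429^15·0.571^0 = 0.000003
Total = 0.003927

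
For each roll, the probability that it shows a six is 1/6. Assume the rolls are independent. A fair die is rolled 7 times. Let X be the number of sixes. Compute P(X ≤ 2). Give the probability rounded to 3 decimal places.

0.904

X ~ Binomial(7, 0.166667); P(X ≤ 2) = Σ C(7,k) p^k (1−p)^(7−k) over k:
  k=0: C(7,0)·0.166667^0·0.833333^7 = 0.27908
  k=1: C(7,1)·0.166667^1·0.833333^6 = 0.39071
  k=2: C(7,2)·0.166667^2·0.833333^5 = 0.23443
Total = 0.90422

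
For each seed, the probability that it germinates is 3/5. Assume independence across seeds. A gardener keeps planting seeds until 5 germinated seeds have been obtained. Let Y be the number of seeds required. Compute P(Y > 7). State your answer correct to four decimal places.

0.5801

Needing more than 7 seeds ⇔ fewer than 5 successes in the first 7. With X ~ Binomial(7, 0.60), P(Y > 7) = P(X ≤ 4).
  k=0: C(7,0)·0.60^0·0.40^7 = 0.001638
  k=1: C(7,1)·0.60^1·0.40^6 = 0.017203
  k=2: C(7,2)·0.60^2·0.40^5 = 0.077414
  k=3: C(7,3)·0.60^3·0.40^4 = 0.193536
  k=4: C(7,4)·0.60^4·0.40^3 = 0.290304
P(X ≤ 4) = 0.580096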